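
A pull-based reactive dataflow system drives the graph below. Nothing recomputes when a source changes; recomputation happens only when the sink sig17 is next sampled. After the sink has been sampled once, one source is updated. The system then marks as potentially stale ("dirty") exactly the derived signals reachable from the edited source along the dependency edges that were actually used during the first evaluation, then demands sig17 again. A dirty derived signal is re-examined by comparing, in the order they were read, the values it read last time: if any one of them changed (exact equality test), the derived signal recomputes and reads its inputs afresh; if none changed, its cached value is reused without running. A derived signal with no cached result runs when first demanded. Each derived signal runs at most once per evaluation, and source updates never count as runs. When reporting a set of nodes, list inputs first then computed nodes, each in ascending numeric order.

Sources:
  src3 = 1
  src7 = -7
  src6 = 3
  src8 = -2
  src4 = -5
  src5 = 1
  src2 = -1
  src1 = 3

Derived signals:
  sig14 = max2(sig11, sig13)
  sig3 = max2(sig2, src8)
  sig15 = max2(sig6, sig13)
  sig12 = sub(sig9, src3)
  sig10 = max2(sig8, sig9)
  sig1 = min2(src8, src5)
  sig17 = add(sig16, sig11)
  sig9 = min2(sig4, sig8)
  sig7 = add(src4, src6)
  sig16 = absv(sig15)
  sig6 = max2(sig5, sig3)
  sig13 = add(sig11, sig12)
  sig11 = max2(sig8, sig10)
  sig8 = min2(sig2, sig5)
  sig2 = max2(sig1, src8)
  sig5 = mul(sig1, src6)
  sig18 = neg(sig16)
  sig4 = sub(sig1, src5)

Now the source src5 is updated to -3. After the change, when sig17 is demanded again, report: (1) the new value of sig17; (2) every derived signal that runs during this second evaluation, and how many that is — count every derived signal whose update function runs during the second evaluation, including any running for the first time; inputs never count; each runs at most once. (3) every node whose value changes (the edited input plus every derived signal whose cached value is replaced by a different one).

First evaluation (everything demanded from the output):
  sig1 = min2(-2, 1) = -2
  sig2 = max2(-2, -2) = -2
  sig3 = max2(-2, -2) = -2
  sig4 = sub(-2, 1) = -3
  sig5 = mul(-2, 3) = -6
  sig6 = max2(-6, -2) = -2
  sig8 = min2(-2, -6) = -6
  sig9 = min2(-3, -6) = -6
  sig10 = max2(-6, -6) = -6
  sig11 = max2(-6, -6) = -6
  sig12 = sub(-6, 1) = -7
  sig13 = add(-6, -7) = -13
  sig15 = max2(-2, -13) = -2
  sig16 = absv(-2) = 2
  sig17 = add(2, -6) = -4

Propagation after the edit:
  sig1: runs — src5 1->-3; result -3.
  sig2: runs — sig1 -2->-3; result -2 (same value as before).
  sig3: checked — values it read are unchanged (sig2 unchanged, src8 unchanged); reused cached -2 without running.
  sig4: runs — sig1 -2->-3; src5 1->-3; result 0.
  sig5: runs — sig1 -2->-3; result -9.
  sig6: runs — sig5 -6->-9; result -2 (same value as before).
  sig8: runs — sig5 -6->-9; result -9.
  sig9: runs — sig4 -3->0; sig8 -6->-9; result -9.
  sig10: runs — sig8 -6->-9; sig9 -6->-9; result -9.
  sig11: runs — sig8 -6->-9; sig10 -6->-9; result -9.
  sig12: runs — sig9 -6->-9; result -10.
  sig13: runs — sig11 -6->-9; sig12 -7->-10; result -19.
  sig15: runs — sig13 -13->-19; result -2 (same value as before).
  sig16: checked — values it read are unchanged (sig15 unchanged); reused cached 2 without running.
  sig17: runs — sig11 -6->-9; result -7.

Key observation: the cutoff stops propagation at sig3 — its inputs' values are unchanged, so it reuses its cache.

New value of sig17: -7.
Derived signals that run: sig1, sig2, sig4, sig5, sig6, sig8, sig9, sig10, sig11, sig12, sig13, sig15, sig17 — 13 in total.
Values that change: src5, sig1, sig4, sig5, sig8, sig9, sig10, sig11, sig12, sig13, sig17.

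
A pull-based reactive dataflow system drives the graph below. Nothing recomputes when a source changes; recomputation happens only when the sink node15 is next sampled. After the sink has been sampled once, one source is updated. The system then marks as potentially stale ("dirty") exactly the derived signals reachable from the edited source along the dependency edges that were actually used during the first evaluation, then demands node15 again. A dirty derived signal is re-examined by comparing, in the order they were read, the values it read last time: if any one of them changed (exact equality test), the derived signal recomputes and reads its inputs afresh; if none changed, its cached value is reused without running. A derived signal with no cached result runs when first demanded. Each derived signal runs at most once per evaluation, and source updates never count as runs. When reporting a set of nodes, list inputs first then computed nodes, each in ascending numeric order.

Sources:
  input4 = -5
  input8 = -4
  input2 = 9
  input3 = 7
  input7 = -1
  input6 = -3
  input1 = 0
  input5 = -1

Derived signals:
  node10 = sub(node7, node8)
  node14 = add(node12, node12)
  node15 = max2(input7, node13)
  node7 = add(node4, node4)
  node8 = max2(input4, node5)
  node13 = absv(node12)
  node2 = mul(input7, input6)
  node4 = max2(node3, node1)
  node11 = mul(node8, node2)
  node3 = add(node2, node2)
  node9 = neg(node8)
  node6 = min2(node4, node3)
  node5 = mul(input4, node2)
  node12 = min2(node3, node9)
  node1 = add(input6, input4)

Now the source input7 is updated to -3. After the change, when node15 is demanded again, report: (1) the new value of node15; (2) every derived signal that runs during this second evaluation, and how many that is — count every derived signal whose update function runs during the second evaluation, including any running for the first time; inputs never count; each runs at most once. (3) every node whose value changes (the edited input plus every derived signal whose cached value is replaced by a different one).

First evaluation (everything demanded from the output):
  node2 = mul(-1, -3) = 3
  node3 = add(3, 3) = 6
  node5 = mul(-5, 3) = -15
  node8 = max2(-5, -15) = -5
  node9 = neg(-5) = 5
  node12 = min2(6, 5) = 5
  node13 = absv(5) = 5
  node15 = max2(-1, 5) = 5

Propagation after the edit:
  node2: runs — input7 -1->-3; result 9.
  node3: runs — node2 3->9; node2 3->9; result 18.
  node5: runs — node2 3->9; result -45.
  node8: runs — node5 -15->-45; result -5 (same value as before).
  node9: checked — values it read are unchanged (node8 unchanged); reused cached 5 without running.
  node12: runs — node3 6->18; result 5 (same value as before).
  node13: checked — values it read are unchanged (node12 unchanged); reused cached 5 without running.
  node15: runs — input7 -1->-3; result 5 (same value as before).

Key observation: the cutoff stops propagation at node9 — its inputs' values are unchanged, so it reuses its cache.

New value of node15: 5.
Derived signals that run: node2, node3, node5, node8, node12, node15 — 6 in total.
Values that change: input7, node2, node3, node5.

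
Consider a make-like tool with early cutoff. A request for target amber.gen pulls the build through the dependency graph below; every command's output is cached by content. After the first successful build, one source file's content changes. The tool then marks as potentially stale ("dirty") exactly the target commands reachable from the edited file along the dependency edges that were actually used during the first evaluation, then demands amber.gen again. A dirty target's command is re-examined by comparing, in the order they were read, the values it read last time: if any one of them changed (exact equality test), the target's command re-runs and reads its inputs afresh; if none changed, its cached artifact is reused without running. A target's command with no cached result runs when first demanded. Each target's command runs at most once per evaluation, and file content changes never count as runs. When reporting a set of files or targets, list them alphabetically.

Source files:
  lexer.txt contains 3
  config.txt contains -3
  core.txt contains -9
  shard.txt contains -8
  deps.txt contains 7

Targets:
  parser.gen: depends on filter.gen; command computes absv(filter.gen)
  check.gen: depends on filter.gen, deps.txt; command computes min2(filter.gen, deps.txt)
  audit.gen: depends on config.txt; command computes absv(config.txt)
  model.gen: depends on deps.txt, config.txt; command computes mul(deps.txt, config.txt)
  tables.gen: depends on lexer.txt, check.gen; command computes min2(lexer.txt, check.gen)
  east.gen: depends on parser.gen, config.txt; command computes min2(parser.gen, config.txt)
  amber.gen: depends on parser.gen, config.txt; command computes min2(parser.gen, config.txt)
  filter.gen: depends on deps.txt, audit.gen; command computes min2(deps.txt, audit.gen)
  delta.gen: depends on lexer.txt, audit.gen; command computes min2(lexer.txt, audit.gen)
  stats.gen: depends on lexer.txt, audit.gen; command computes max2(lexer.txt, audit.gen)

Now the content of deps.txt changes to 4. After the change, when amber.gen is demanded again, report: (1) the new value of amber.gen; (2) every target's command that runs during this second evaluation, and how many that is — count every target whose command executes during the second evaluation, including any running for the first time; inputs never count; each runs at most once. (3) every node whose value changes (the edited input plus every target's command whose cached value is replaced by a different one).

Demanding amber.gen again yields -3.
1 target commands run: filter.gen.
The nodes whose values change: deps.txt.
Note the absorption at filter.gen: it re-runs yet its value is the same, leaving the output's value untouched.

First demand of the output computes:
  audit.gen = absv(-3) = 3
  filter.gen = min2(7, 3) = 3
  parser.gen = absv(3) = 3
  amber.gen = min2(3, -3) = -3

After the edit, cleaning proceeds:
  filter.gen: a read changed (deps.txt 7->4) — executes, giving 3 — identical to its old value.
  parser.gen: dirty, but its reads are unchanged (filter.gen unchanged); cached 3 stands.
  amber.gen: dirty, but its reads are unchanged (parser.gen unchanged, config.txt unchanged); cached -3 stands.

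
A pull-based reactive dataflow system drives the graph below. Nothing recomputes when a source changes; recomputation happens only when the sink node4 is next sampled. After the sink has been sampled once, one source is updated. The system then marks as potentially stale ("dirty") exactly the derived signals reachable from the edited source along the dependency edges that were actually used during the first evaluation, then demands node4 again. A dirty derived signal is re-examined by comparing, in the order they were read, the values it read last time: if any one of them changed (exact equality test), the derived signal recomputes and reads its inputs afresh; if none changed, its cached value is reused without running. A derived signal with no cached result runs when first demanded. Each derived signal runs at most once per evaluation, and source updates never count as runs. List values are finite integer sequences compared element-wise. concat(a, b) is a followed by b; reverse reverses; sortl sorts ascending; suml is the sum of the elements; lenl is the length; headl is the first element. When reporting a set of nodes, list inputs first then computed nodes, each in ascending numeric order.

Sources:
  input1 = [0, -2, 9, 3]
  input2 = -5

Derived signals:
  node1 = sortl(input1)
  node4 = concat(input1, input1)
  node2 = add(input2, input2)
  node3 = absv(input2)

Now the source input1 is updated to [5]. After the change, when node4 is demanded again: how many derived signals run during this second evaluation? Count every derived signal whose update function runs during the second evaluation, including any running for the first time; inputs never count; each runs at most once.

First evaluation (everything demanded from the output):
  node4 = concat([0, -2, 9, 3], [0, -2, 9, 3]) = [0, -2, 9, 3, 0, -2, 9, 3]

Propagation after the edit:
  node4: runs — input1 [0, -2, 9, 3]->[5]; input1 [0, -2, 9, 3]->[5]; result [5, 5].

Derived signals that run: node4 — 1 in total.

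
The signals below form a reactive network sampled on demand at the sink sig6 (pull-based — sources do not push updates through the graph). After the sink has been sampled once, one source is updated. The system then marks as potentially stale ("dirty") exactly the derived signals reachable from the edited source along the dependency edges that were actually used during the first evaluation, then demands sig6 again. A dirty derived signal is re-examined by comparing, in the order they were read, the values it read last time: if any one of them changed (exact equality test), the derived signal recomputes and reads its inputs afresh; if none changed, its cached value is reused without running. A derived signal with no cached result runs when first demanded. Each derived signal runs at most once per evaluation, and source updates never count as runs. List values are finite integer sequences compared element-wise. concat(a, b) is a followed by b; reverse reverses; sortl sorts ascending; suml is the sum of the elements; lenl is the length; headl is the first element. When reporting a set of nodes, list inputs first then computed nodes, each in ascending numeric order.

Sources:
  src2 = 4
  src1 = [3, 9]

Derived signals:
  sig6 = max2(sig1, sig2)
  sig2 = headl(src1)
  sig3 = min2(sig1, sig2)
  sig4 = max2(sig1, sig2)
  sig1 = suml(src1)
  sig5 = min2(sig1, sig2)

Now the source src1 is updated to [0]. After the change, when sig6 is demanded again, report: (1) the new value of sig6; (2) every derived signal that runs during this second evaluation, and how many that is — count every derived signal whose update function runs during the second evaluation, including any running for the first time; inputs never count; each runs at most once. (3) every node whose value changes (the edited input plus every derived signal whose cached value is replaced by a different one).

Initial pass — values computed on the first demand:
  sig1 = suml([3, 9]) = 12
  sig2 = headl([3, 9]) = 3
  sig6 = max2(12, 3) = 12

Second demand — change propagation:
  sig1: re-runs because src1 [3, 9]->[0]; new result 0.
  sig2: re-runs because src1 [3, 9]->[0]; new result 0.
  sig6: re-runs because sig1 12->0; sig2 3->0; new result 0.

sig6 now evaluates to 0.
Run set: sig1, sig2, sig6 (3 run).
Changed values: src1, sig1, sig2, sig6.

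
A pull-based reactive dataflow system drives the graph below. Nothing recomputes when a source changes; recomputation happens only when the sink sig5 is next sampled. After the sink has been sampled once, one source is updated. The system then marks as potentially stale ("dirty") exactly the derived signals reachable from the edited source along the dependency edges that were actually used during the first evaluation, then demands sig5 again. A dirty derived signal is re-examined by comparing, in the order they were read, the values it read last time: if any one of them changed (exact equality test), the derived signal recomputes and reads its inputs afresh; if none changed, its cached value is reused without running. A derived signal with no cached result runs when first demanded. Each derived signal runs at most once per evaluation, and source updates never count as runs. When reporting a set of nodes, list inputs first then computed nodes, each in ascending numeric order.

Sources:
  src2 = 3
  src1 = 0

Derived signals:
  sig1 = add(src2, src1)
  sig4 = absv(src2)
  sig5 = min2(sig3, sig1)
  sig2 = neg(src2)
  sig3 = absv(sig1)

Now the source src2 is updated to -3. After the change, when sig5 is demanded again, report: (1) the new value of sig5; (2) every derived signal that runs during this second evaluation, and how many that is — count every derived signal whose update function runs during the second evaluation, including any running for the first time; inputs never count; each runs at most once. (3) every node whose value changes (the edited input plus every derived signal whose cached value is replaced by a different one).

New value of sig5: -3.
Derived signals that run: sig1, sig3, sig5 — 3 in total.
Values that change: src2, sig1, sig5.

First evaluation (everything demanded from the output):
  sig1 = add(3, 0) = 3
  sig3 = absv(3) = 3
  sig5 = min2(3, 3) = 3

Propagation after the edit:
  sig1: runs — src2 3->-3; result -3.
  sig3: runs — sig1 3->-3; result 3 (same value as before).
  sig5: runs — sig1 3->-3; result -3.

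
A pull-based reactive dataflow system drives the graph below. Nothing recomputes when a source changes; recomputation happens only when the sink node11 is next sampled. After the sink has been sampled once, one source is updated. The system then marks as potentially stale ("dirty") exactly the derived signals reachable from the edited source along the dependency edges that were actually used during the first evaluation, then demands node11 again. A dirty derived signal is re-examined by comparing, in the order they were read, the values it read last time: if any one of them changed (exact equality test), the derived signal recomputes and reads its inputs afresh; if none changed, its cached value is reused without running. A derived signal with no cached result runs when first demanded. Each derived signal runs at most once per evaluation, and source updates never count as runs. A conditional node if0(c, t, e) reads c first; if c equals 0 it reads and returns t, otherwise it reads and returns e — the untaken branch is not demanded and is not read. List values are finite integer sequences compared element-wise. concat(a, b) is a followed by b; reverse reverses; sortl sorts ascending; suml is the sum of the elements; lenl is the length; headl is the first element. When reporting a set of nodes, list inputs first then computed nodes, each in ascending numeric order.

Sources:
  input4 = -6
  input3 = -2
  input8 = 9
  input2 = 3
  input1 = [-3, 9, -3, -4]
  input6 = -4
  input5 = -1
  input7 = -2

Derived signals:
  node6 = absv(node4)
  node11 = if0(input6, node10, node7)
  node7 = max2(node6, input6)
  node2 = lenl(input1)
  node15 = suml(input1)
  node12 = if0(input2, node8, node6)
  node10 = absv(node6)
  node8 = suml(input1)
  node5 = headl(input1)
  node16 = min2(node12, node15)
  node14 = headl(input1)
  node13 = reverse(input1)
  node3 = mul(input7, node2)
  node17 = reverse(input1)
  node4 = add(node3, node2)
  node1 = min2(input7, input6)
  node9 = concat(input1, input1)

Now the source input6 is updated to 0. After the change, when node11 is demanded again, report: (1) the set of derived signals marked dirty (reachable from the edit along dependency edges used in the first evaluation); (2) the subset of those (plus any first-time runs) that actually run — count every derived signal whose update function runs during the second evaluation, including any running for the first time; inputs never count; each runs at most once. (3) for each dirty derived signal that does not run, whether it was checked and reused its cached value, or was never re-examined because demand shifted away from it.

Marked dirty: node7, node11.
Derived signals that run: node10, node11 — 2 in total.
Never re-examined (demand shifted away): node7.
Key observation: a condition flipped, so demand moved to the other branch — node7 is never re-examined.

First evaluation (everything demanded from the output):
  node2 = lenl([-3, 9, -3, -4]) = 4
  node3 = mul(-2, 4) = -8
  node4 = add(-8, 4) = -4
  node6 = absv(-4) = 4
  node7 = max2(4, -4) = 4
  node11 = if0(input6=-4 -> else branch node7) = 4

Propagation after the edit:
  node7: marked dirty but never re-examined — demand shifted away from it.
  node10: demanded for the first time — runs, produces 4.
  node11: runs — input6 -4->0; result 4 (same value as before).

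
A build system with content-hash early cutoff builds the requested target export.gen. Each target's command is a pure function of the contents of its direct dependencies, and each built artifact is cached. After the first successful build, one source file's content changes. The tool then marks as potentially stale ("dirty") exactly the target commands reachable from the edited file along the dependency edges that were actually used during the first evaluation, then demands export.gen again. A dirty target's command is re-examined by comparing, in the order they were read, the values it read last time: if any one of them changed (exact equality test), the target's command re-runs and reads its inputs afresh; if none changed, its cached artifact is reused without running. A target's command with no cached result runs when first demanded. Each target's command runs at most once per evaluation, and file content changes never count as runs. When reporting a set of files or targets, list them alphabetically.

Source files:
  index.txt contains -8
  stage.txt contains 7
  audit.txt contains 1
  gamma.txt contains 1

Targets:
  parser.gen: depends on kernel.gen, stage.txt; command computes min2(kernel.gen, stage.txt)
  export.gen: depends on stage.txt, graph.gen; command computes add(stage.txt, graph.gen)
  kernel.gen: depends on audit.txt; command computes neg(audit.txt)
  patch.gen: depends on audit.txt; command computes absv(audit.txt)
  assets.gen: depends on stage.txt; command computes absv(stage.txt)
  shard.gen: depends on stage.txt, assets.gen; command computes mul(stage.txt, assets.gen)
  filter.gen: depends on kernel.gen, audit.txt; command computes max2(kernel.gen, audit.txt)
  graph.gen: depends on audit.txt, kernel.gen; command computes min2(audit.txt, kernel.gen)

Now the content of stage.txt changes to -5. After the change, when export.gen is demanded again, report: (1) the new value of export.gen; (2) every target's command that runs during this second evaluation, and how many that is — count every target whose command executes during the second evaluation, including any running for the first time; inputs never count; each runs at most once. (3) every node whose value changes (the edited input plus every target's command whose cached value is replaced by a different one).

New value of export.gen: -6.
Target commands that run: export.gen — 1 in total.
Values that change: export.gen, stage.txt.

First evaluation (everything demanded from the output):
  kernel.gen = neg(1) = -1
  graph.gen = min2(1, -1) = -1
  export.gen = add(7, -1) = 6

Propagation after the edit:
  export.gen: runs — stage.txt 7->-5; result -6.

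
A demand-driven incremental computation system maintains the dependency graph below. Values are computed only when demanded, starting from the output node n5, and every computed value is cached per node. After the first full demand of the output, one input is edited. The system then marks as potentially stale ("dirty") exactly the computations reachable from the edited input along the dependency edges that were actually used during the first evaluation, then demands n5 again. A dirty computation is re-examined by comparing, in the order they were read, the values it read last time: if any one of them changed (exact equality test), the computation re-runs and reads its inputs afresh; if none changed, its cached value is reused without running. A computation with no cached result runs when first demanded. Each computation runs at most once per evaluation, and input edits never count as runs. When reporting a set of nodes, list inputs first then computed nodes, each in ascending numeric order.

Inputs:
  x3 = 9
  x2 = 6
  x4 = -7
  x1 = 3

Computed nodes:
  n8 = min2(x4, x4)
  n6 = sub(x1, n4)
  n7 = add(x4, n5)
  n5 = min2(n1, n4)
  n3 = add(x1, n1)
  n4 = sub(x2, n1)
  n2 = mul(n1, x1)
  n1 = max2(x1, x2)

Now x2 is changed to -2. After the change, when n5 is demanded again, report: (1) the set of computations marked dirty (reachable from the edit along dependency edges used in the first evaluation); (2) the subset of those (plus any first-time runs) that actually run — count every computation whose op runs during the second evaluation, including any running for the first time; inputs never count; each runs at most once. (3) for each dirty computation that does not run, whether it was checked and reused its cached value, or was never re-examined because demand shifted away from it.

Marked dirty: n1, n4, n5.
Computations that run: n1, n4, n5 — 3 in total.
Every dirty computation ran.

First evaluation (everything demanded from the output):
  n1 = max2(3, 6) = 6
  n4 = sub(6, 6) = 0
  n5 = min2(6, 0) = 0

Propagation after the edit:
  n1: runs — x2 6->-2; result 3.
  n4: runs — x2 6->-2; n1 6->3; result -5.
  n5: runs — n1 6->3; n4 0->-5; result -5.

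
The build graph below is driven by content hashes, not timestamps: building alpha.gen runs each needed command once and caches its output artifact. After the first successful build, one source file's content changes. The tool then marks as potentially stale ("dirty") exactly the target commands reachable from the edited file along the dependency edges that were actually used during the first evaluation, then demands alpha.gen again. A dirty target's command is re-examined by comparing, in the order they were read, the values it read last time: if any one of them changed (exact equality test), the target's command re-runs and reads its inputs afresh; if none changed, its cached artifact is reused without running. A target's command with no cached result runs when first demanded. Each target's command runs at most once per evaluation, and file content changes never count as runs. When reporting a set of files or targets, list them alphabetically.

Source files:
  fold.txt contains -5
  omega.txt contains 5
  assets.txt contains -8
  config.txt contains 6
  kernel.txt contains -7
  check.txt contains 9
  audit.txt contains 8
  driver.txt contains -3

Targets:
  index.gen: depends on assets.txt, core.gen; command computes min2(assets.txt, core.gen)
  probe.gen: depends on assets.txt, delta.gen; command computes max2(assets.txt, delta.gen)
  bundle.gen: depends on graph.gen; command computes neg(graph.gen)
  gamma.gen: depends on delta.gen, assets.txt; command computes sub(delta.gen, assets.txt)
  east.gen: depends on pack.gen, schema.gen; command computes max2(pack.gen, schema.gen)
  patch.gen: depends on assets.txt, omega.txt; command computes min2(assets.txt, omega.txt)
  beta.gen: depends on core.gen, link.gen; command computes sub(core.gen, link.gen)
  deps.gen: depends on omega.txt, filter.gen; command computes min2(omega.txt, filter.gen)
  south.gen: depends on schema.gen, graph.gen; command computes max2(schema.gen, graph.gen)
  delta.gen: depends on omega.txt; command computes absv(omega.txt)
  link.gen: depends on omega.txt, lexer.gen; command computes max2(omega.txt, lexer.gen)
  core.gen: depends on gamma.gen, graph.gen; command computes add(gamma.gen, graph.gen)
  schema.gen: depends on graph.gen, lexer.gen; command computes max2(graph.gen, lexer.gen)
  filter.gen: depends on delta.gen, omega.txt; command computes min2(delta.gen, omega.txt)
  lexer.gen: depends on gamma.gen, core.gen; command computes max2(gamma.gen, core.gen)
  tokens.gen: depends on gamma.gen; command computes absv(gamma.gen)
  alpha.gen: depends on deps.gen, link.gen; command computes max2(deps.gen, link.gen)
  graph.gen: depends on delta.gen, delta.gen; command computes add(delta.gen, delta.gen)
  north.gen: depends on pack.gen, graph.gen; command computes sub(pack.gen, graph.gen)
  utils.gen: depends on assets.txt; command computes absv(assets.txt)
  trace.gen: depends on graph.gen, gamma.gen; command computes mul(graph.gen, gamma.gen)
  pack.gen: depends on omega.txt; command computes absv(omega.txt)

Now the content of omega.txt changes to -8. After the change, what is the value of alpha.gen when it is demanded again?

Initial pass — values computed on the first demand:
  delta.gen = absv(5) = 5
  filter.gen = min2(5, 5) = 5
  deps.gen = min2(5, 5) = 5
  gamma.gen = sub(5, -8) = 13
  graph.gen = add(5, 5) = 10
  core.gen = add(13, 10) = 23
  lexer.gen = max2(13, 23) = 23
  link.gen = max2(5, 23) = 23
  alpha.gen = max2(5, 23) = 23

Second demand — change propagation:
  delta.gen: re-runs because omega.txt 5->-8; new result 8.
  filter.gen: re-runs because delta.gen 5->8; omega.txt 5->-8; new result -8.
  deps.gen: re-runs because omega.txt 5->-8; filter.gen 5->-8; new result -8.
  gamma.gen: re-runs because delta.gen 5->8; new result 16.
  graph.gen: re-runs because delta.gen 5->8; delta.gen 5->8; new result 16.
  core.gen: re-runs because gamma.gen 13->16; graph.gen 10->16; new result 32.
  lexer.gen: re-runs because gamma.gen 13->16; core.gen 23->32; new result 32.
  link.gen: re-runs because omega.txt 5->-8; lexer.gen 23->32; new result 32.
  alpha.gen: re-runs because deps.gen 5->-8; link.gen 23->32; new result 32.

alpha.gen now evaluates to 32.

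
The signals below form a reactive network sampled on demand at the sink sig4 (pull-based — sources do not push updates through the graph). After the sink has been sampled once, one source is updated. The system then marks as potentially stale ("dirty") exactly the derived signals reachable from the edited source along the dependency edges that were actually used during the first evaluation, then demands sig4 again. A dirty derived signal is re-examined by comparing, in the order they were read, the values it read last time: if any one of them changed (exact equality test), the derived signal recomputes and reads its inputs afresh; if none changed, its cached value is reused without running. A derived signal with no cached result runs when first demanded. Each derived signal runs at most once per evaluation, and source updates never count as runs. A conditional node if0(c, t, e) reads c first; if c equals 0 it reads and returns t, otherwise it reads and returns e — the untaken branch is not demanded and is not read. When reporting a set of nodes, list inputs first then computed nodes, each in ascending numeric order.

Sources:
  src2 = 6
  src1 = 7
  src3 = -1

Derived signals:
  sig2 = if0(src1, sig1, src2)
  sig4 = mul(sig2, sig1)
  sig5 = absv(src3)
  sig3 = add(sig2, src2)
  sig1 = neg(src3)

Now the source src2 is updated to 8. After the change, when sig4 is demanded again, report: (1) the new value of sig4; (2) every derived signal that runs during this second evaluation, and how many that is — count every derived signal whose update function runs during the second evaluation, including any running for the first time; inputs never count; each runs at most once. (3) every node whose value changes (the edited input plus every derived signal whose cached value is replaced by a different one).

sig4 now evaluates to 8.
Run set: sig2, sig4 (2 run).
Changed values: src2, sig2, sig4.

Initial pass — values computed on the first demand:
  sig1 = neg(-1) = 1
  sig2 = if0(src1=7 -> else branch src2) = 6
  sig4 = mul(6, 1) = 6

Second demand — change propagation:
  sig2: re-runs because src2 6->8; new result 8.
  sig4: re-runs because sig2 6->8; new result 8.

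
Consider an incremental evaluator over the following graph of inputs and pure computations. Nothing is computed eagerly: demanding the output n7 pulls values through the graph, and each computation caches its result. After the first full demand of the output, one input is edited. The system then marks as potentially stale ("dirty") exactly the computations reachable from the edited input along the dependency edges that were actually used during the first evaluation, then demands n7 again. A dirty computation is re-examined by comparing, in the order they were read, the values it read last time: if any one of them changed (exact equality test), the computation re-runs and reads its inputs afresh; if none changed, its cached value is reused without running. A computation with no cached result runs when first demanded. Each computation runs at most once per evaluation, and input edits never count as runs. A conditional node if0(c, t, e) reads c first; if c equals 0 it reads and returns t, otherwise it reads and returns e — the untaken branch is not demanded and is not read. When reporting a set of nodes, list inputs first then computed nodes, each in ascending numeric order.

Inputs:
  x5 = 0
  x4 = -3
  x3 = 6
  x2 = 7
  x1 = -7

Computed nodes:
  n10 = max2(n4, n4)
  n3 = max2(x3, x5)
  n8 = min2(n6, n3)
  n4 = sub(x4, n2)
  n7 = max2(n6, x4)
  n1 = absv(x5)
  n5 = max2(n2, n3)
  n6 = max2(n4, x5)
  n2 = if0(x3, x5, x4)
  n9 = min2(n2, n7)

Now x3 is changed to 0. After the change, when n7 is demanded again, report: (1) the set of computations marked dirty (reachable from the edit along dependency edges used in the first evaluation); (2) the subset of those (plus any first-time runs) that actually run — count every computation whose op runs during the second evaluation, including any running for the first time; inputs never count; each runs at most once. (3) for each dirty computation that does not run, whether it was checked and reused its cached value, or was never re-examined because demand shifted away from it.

Initial pass — values computed on the first demand:
  n2 = if0(x3=6 -> else branch x4) = -3
  n4 = sub(-3, -3) = 0
  n6 = max2(0, 0) = 0
  n7 = max2(0, -3) = 0

Second demand — change propagation:
  n2: re-runs because x3 6->0; new result 0.
  n4: re-runs because n2 -3->0; new result -3.
  n6: re-runs because n4 0->-3; new result 0 (unchanged).
  n7: re-examined; everything it read last time is the same (n6 unchanged, x4 unchanged) — cache 0 kept, no run.

The important point: n6 recomputes to an identical value, and the output ends up unchanged.

Dirty set: n2, n4, n6, n7.
Run set: n2, n4, n6 (3 run).
Re-examined without running (cache reused): n7.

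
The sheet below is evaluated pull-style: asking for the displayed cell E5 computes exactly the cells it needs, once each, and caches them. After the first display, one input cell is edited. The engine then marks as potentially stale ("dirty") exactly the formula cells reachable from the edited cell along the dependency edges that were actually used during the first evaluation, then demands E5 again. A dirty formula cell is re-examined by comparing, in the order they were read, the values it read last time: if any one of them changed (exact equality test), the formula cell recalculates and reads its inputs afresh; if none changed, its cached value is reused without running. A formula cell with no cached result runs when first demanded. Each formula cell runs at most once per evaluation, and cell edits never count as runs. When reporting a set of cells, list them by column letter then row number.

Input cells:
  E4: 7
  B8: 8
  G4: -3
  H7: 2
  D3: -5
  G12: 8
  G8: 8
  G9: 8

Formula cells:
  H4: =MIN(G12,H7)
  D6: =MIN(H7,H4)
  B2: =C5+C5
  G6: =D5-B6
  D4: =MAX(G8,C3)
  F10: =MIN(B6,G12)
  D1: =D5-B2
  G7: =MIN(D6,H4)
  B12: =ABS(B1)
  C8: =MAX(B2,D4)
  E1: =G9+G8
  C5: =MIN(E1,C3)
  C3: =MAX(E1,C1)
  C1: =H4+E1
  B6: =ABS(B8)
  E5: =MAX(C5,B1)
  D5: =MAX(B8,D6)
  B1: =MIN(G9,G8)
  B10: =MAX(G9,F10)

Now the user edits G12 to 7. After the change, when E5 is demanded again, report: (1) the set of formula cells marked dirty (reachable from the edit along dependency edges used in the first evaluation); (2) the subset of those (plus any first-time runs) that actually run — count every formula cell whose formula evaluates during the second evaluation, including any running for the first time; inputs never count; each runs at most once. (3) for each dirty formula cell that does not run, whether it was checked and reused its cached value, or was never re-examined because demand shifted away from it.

First demand of the output computes:
  B1 = MIN(8, 8) = 8
  E1 = 8 + 8 = 16
  H4 = MIN(8, 2) = 2
  C1 = 2 + 16 = 18
  C3 = MAX(16, 18) = 18
  C5 = MIN(16, 18) = 16
  E5 = MAX(16, 8) = 16

After the edit, cleaning proceeds:
  H4: a read changed (G12 8->7) — executes, giving 2 — identical to its old value.
  C1: dirty, but its reads are unchanged (H4 unchanged, E1 unchanged); cached 18 stands.
  C3: dirty, but its reads are unchanged (E1 unchanged, C1 unchanged); cached 18 stands.
  C5: dirty, but its reads are unchanged (E1 unchanged, C3 unchanged); cached 16 stands.
  E5: dirty, but its reads are unchanged (C5 unchanged, B1 unchanged); cached 16 stands.

Note the absorption at H4: it re-runs yet its value is the same, leaving the output's value untouched.

The edit dirties: C1, C3, C5, E5, H4.
1 formula cells run: H4.
Cache hits after checking: C1, C3, C5, E5.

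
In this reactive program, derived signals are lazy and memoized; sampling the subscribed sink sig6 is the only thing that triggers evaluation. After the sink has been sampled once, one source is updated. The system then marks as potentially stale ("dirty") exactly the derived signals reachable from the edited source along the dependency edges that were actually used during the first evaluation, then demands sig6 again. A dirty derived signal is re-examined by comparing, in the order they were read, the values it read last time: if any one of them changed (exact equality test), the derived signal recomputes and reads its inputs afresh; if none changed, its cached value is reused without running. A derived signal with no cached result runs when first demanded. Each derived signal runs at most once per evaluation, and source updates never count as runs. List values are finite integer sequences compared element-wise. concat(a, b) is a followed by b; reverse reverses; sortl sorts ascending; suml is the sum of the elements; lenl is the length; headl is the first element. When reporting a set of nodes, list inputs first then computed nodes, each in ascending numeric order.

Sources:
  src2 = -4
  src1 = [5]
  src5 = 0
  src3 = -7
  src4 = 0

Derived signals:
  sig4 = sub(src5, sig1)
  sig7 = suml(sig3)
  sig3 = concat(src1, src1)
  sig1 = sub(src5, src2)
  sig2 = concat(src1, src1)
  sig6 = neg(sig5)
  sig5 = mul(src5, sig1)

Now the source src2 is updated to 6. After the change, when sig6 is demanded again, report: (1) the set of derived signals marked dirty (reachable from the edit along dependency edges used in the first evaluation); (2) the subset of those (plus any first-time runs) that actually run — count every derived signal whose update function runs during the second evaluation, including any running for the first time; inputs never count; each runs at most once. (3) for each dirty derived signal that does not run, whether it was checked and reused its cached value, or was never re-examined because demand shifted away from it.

The edit dirties: sig1, sig5, sig6.
2 derived signals run: sig1, sig5.
Cache hits after checking: sig6.
Note the absorption at sig5: it re-runs yet its value is the same, leaving the output's value untouched.

First demand of the output computes:
  sig1 = sub(0, -4) = 4
  sig5 = mul(0, 4) = 0
  sig6 = neg(0) = 0

After the edit, cleaning proceeds:
  sig1: a read changed (src2 -4->6) — executes, giving -6.
  sig5: a read changed (sig1 4->-6) — executes, giving 0 — identical to its old value.
  sig6: dirty, but its reads are unchanged (sig5 unchanged); cached 0 stands.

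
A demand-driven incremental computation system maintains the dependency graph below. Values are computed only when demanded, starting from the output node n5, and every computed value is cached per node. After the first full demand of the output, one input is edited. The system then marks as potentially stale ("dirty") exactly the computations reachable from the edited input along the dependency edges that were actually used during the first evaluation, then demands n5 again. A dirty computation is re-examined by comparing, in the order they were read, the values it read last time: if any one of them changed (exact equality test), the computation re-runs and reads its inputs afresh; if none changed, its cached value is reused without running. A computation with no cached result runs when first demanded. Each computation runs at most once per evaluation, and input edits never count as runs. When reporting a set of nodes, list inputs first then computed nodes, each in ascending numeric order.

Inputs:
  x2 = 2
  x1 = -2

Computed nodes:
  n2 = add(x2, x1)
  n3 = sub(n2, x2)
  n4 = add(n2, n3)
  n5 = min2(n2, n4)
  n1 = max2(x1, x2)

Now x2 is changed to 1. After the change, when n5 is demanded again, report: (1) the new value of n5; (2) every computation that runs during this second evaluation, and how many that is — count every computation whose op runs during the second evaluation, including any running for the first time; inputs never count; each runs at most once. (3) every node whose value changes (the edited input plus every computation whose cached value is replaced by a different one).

New value of n5: -3.
Computations that run: n2, n3, n4, n5 — 4 in total.
Values that change: x2, n2, n4, n5.

First evaluation (everything demanded from the output):
  n2 = add(2, -2) = 0
  n3 = sub(0, 2) = -2
  n4 = add(0, -2) = -2
  n5 = min2(0, -2) = -2

Propagation after the edit:
  n2: runs — x2 2->1; result -1.
  n3: runs — n2 0->-1; x2 2->1; result -2 (same value as before).
  n4: runs — n2 0->-1; result -3.
  n5: runs — n2 0->-1; n4 -2->-3; result -3.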